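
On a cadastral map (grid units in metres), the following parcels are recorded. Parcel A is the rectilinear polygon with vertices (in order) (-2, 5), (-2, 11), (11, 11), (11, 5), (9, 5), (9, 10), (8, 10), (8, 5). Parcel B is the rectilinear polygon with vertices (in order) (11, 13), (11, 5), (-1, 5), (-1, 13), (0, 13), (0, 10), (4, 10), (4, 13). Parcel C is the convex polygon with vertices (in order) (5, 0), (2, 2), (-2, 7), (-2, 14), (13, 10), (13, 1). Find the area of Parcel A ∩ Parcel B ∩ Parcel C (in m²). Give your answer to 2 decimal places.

62.37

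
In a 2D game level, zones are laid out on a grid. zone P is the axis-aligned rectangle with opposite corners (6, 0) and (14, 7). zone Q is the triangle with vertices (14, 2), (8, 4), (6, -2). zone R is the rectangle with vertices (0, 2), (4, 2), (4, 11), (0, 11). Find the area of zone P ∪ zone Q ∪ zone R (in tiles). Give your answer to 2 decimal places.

95.33

By inclusion–exclusion:
Individual areas: |zone P| = 56, |zone Q| = 20, |zone R| = 36.
|zone P∩zone Q| = 16.6667.
|zone P∩zone R| = 0 (no overlap).
|zone Q∩zone R| = 0.
|zone P∩zone Q∩zone R| = 0.
|zone P ∪ zone Q ∪ zone R| = 112 − 16.6667 + 0 = 95.33.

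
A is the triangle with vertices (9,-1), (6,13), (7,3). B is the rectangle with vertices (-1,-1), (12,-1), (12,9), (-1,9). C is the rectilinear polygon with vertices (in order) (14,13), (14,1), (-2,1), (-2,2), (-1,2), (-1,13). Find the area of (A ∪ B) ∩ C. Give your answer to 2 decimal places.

104.91

The region (A ∪ B) ∩ C is the polygon with vertices (6.857,9), (12,9), (12,1), (-1,1), (-1,2), (-1,9), (6.4,9), (6,13).
By the shoelace formula its area is 104.91.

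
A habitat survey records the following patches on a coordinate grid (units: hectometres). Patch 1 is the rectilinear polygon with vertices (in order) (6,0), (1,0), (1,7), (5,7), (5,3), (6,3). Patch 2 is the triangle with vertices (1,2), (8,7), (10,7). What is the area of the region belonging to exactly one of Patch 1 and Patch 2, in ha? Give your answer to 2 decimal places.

33.46

|Patch 1| = 31, |Patch 2| = 5, |Patch 1∩Patch 2| = 1.2698.
|Patch 1 △ Patch 2| = |Patch 1| + |Patch 2| − 2·|Patch 1∩Patch 2| = 31 + 5 − 2.5397 = 33.46.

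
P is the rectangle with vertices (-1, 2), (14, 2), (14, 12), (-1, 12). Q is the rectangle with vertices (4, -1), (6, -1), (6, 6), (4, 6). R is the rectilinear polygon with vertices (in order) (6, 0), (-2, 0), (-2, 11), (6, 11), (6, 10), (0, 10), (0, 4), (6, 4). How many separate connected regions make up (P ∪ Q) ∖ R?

2

(P ∪ Q) ∖ R splits into 2 disjoint pieces (area 123, area 2).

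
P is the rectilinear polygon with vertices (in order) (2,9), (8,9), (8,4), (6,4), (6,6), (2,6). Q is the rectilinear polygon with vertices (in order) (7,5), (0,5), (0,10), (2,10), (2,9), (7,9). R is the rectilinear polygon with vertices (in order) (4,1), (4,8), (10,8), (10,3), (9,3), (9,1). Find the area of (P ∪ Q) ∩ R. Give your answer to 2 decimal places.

14.00

The region (P ∪ Q) ∩ R is the polygon with vertices (8,4), (6,4), (6,5), (4,5), (4,8), (8,8).
By the shoelace formula its area is 14.00.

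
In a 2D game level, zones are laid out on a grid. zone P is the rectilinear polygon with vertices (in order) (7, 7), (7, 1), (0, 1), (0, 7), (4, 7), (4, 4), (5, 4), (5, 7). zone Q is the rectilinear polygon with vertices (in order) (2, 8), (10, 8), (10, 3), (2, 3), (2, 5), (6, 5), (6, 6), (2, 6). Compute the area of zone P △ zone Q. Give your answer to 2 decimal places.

47.00

|zone P| = 39, |zone Q| = 36, |zone P∩zone Q| = 14.
|zone P △ zone Q| = |zone P| + |zone Q| − 2·|zone P∩zone Q| = 39 + 36 − 28 = 47.00.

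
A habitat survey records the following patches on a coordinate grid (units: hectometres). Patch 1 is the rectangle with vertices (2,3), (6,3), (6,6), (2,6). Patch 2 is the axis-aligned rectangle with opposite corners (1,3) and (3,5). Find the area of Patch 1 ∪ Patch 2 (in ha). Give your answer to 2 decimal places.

By inclusion–exclusion:
Individual areas: |Patch 1| = 12, |Patch 2| = 4.
|Patch 1∩Patch 2|: x∈[2,3], y∈[3,5] → 1·2 = 2.
|Patch 1 ∪ Patch 2| = 16 − 2 = 14.00.

14.00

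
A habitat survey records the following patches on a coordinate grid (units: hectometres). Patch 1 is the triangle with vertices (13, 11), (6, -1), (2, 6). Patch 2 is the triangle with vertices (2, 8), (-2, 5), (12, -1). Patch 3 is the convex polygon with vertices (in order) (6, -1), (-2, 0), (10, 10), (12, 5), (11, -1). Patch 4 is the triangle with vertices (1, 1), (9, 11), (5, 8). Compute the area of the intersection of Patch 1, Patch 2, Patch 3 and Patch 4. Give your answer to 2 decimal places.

The intersection is the polygon with vertices (3.032,4.194), (4.6,5.5), (3.25,3.812).
By the shoelace formula its area is 0.44.

0.44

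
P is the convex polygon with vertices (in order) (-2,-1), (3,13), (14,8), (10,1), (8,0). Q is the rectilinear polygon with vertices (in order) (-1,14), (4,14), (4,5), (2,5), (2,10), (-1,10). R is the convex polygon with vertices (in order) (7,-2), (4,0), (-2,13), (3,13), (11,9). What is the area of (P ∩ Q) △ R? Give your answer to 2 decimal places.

|P ∩ Q| = 14.3799.
|(P ∩ Q) ∩ R| = 14.3571.
|(P ∩ Q) △ R| = 14.3799 + 103 − 28.7143 = 88.67.

88.67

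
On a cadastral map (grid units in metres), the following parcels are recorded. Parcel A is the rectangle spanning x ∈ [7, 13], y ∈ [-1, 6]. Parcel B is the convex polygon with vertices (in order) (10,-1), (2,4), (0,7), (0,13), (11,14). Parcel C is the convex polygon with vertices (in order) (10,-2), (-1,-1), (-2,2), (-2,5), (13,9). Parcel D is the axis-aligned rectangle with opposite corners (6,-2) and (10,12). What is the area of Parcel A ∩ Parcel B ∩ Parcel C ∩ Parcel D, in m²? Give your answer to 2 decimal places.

The intersection is the polygon with vertices (7,0.875), (7,6), (10,6), (10,-1).
By the shoelace formula its area is 18.19.

18.19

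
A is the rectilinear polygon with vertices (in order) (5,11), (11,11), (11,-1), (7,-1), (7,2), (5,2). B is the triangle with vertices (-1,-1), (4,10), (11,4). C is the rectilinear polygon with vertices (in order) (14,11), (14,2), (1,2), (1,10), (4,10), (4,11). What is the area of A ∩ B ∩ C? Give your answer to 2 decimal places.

The intersection is the polygon with vertices (5,9.143), (11,4), (6.2,2), (5,2).
By the shoelace formula its area is 22.63.

22.63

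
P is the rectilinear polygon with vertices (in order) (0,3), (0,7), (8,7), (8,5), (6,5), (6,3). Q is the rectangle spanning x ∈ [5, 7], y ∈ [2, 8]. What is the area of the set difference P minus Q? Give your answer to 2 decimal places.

22.00

|P| = 28, |P∩Q| = 6.
|P ∖ Q| = |P| − |P∩Q| = 28 − 6 = 22.00.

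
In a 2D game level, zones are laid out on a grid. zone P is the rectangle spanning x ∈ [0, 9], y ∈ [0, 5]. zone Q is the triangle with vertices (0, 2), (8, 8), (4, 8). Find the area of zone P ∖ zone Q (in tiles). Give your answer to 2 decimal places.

|zone P| = 45, |zone P∩zone Q| = 3.
|zone P ∖ zone Q| = |zone P| − |zone P∩zone Q| = 45 − 3 = 42.00.

42.00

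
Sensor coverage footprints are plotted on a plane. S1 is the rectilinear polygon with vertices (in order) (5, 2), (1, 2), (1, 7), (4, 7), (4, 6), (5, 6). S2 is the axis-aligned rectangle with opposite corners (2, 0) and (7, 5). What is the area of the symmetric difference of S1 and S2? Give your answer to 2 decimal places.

|S1| = 19, |S2| = 25, |S1∩S2| = 9.
|S1 △ S2| = |S1| + |S2| − 2·|S1∩S2| = 19 + 25 − 18 = 26.00.

26.00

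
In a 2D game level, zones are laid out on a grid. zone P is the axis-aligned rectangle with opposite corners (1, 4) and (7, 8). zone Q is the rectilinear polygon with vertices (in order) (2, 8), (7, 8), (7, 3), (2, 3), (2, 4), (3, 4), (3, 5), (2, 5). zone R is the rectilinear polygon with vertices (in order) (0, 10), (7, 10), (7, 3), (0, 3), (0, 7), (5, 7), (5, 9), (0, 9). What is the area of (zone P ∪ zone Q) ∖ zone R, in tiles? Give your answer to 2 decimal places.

4.00

|zone P ∪ zone Q| = 29.
|(zone P ∪ zone Q) ∩ zone R| = 25.
|(zone P ∪ zone Q) ∖ zone R| = 29 − 25 = 4.00.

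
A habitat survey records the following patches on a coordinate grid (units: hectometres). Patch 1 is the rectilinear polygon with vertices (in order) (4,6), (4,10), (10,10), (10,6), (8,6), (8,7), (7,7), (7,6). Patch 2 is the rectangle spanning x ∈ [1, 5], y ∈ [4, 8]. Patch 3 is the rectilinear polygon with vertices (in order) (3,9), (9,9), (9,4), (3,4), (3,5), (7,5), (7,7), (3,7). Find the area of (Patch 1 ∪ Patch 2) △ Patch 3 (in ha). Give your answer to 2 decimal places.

31.00

|Patch 1 ∪ Patch 2| = 37.
|(Patch 1 ∪ Patch 2) ∩ Patch 3| = 14.
|(Patch 1 ∪ Patch 2) △ Patch 3| = 37 + 22 − 28 = 31.00.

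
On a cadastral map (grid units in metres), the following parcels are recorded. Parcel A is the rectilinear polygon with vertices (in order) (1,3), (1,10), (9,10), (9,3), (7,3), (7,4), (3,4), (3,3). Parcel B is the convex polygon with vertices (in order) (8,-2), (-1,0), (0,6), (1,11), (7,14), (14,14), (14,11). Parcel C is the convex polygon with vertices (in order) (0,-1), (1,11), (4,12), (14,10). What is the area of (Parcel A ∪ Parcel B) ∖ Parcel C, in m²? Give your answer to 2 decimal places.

80.43

|Parcel A ∪ Parcel B| = 166.5.
|(Parcel A ∪ Parcel B) ∩ Parcel C| = 86.0739.
|(Parcel A ∪ Parcel B) ∖ Parcel C| = 166.5 − 86.0739 = 80.43.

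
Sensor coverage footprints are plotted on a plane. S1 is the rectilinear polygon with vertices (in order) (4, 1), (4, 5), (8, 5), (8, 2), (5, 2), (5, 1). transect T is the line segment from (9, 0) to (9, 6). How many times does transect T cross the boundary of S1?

0

The segment lies entirely outside S1 and never meets its boundary.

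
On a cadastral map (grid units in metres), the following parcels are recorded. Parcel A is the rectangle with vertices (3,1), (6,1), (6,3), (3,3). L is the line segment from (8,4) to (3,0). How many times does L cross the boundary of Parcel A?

The segment meets the boundary at (4.25,1), (6,2.4).

2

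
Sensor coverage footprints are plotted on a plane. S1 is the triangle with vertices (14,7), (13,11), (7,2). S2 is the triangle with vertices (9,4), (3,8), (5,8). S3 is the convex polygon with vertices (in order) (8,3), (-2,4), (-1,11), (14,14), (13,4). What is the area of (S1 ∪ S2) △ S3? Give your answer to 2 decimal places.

|S1 ∪ S2| = 20.4692.
|(S1 ∪ S2) ∩ S3| = 19.1867.
|(S1 ∪ S2) △ S3| = 20.4692 + 133.5 − 38.3733 = 115.60.

115.60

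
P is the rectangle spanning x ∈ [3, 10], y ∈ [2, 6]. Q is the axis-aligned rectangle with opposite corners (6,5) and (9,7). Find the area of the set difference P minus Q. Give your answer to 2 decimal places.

25.00

|P∩Q|: x∈[6,9], y∈[5,6] → 3·1 = 3.
|P| = 28.
|P ∖ Q| = |P| − |P∩Q| = 28 − 3 = 25.00.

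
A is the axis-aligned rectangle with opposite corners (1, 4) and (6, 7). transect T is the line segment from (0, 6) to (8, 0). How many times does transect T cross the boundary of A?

The segment meets the boundary at (2.667,4), (1,5.25).

2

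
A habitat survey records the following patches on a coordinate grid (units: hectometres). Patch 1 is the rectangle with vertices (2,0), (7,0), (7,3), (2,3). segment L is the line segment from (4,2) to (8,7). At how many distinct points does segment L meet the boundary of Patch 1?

The segment meets the boundary at (4.8,3).

1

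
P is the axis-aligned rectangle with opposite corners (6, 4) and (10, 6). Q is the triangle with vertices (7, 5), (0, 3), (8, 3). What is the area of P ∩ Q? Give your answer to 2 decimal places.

The intersection is the polygon with vertices (6,4), (6,4.714), (7,5), (7.5,4).
By the shoelace formula its area is 1.11.

1.11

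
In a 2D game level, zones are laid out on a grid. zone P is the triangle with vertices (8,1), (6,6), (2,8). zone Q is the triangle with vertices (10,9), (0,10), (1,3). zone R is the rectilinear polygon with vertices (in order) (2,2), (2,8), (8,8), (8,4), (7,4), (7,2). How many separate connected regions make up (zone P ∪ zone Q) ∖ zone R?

(zone P ∪ zone Q) ∖ zone R splits into 2 disjoint pieces (area 0.6667, area 20.5).

2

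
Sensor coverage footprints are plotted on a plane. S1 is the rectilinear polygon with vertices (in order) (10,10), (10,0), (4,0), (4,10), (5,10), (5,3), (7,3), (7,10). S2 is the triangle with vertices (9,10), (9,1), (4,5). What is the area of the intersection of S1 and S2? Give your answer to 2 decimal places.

15.40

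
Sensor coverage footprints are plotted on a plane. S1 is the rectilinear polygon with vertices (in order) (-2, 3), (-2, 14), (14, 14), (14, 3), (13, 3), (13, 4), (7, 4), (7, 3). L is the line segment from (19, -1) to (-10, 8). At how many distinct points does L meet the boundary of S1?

2

The segment meets the boundary at (-2,5.517), (6.111,3).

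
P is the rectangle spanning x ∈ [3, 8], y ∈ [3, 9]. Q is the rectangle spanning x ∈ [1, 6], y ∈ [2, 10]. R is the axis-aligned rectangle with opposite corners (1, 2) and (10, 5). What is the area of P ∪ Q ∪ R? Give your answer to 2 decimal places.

By inclusion–exclusion:
Individual areas: |P| = 30, |Q| = 40, |R| = 27.
|P∩Q|: x∈[3,6], y∈[3,9] → 3·6 = 18.
|P∩R|: x∈[3,8], y∈[3,5] → 5·2 = 10.
|Q∩R|: x∈[1,6], y∈[2,5] → 5·3 = 15.
|P∩Q∩R| = 6.
|P ∪ Q ∪ R| = 97 − 43 + 6 = 60.00.

60.00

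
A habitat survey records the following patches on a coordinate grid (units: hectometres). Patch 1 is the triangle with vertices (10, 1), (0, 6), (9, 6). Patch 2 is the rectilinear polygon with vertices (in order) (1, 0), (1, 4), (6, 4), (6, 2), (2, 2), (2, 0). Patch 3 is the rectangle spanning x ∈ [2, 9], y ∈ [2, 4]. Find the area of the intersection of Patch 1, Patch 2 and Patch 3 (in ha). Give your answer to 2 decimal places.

1.00

The intersection is the polygon with vertices (6,4), (6,3), (4,4).
By the shoelace formula its area is 1.00.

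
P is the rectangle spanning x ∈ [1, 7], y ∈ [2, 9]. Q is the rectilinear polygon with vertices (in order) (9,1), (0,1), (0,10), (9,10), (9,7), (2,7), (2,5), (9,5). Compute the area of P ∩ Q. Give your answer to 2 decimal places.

The intersection is the polygon with vertices (7,2), (1,2), (1,9), (7,9), (7,7), (2,7), (2,5), (7,5).
By the shoelace formula its area is 32.00.

32.00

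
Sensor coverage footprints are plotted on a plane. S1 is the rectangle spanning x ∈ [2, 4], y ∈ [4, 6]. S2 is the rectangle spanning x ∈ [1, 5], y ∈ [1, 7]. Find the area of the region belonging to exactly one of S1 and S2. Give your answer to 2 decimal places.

20.00

|S1∩S2|: x∈[2,4], y∈[4,6] → 2·2 = 4.
|S1 △ S2| = |S1| + |S2| − 2·|S1∩S2| = 4 + 24 − 8 = 20.00.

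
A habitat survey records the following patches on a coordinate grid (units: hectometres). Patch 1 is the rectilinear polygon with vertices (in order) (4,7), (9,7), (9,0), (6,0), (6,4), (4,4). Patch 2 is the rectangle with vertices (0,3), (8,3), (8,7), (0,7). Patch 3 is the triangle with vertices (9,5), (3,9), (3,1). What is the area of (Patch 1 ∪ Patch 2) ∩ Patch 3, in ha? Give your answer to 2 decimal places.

18.00

The region (Patch 1 ∪ Patch 2) ∩ Patch 3 is the polygon with vertices (3,3), (3,7), (4,7), (6,7), (9,5), (6,3).
By the shoelace formula its area is 18.00.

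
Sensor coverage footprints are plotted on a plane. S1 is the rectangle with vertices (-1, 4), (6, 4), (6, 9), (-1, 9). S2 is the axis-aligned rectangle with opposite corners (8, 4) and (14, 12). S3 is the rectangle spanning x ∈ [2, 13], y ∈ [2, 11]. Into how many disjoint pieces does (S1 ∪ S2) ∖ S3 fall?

(S1 ∪ S2) ∖ S3 splits into 2 disjoint pieces (area 15, area 13).

2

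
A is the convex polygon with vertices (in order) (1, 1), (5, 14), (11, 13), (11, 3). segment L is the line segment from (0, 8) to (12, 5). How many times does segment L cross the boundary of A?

2

The segment meets the boundary at (2.929,7.268), (11,5.25).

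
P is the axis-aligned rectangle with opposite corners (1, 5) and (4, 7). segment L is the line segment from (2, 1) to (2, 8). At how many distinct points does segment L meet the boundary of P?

2

The segment meets the boundary at (2,7), (2,5).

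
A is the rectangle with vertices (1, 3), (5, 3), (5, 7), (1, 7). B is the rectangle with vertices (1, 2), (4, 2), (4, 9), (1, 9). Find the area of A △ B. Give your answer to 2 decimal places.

|A∩B|: x∈[1,4], y∈[3,7] → 3·4 = 12.
|A △ B| = |A| + |B| − 2·|A∩B| = 16 + 21 − 24 = 13.00.

13.00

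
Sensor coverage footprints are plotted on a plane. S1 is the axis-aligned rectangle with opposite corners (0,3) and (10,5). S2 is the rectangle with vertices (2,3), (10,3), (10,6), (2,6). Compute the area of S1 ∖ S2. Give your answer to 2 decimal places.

|S1∩S2|: x∈[2,10], y∈[3,5] → 8·2 = 16.
|S1| = 20.
|S1 ∖ S2| = |S1| − |S1∩S2| = 20 − 16 = 4.00.

4.00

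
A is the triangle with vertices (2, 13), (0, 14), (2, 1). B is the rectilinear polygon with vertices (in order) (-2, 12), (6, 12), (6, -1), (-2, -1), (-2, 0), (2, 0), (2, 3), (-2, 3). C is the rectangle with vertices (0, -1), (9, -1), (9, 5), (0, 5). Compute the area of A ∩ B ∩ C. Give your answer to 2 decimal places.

0.92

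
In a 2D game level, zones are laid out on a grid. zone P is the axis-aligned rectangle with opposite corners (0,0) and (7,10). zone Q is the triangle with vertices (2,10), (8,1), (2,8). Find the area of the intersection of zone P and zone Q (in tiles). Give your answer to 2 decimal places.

The intersection is the polygon with vertices (7,2.167), (2,8), (2,10), (7,2.5).
By the shoelace formula its area is 5.83.

5.83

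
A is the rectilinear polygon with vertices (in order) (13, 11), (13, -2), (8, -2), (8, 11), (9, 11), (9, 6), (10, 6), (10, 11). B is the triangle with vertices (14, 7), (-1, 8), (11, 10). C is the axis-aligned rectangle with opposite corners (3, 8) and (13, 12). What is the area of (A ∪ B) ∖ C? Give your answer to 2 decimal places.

|A ∪ B| = 72.3667.
|(A ∪ B) ∩ C| = 19.1667.
|(A ∪ B) ∖ C| = 72.3667 − 19.1667 = 53.20.

53.20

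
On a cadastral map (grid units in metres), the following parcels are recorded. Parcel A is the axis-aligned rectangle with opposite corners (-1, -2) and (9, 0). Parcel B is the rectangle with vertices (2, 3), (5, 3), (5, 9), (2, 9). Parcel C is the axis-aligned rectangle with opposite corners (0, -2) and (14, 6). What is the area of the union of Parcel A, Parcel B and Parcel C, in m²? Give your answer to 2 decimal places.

123.00

By inclusion–exclusion:
Individual areas: |Parcel A| = 20, |Parcel B| = 18, |Parcel C| = 112.
|Parcel A∩Parcel B| = 0 (no overlap).
|Parcel A∩Parcel C|: x∈[0,9], y∈[-2,0] → 9·2 = 18.
|Parcel B∩Parcel C|: x∈[2,5], y∈[3,6] → 3·3 = 9.
|Parcel A∩Parcel B∩Parcel C| = 0.
|Parcel A ∪ Parcel B ∪ Parcel C| = 150 − 27 + 0 = 123.00.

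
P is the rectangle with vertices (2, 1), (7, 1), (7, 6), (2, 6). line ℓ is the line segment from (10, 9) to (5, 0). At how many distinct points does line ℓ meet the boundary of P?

The segment meets the boundary at (5.556,1), (7,3.6).

2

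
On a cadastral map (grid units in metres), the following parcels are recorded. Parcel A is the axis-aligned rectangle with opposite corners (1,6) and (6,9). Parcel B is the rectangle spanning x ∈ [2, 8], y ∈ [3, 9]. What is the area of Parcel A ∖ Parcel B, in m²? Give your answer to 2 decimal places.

3.00

|Parcel A∩Parcel B|: x∈[2,6], y∈[6,9] → 4·3 = 12.
|Parcel A| = 15.
|Parcel A ∖ Parcel B| = |Parcel A| − |Parcel A∩Parcel B| = 15 − 12 = 3.00.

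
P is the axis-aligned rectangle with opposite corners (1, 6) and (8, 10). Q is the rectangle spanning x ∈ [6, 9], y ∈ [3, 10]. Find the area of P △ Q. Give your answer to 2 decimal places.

33.00

|P∩Q|: x∈[6,8], y∈[6,10] → 2·4 = 8.
|P △ Q| = |P| + |Q| − 2·|P∩Q| = 28 + 21 − 16 = 33.00.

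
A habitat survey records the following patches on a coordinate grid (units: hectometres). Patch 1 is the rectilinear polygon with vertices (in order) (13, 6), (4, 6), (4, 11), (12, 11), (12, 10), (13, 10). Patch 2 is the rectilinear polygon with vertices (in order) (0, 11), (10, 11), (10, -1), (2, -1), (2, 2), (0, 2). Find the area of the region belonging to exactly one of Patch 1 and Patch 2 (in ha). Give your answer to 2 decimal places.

98.00

|Patch 1| = 44, |Patch 2| = 114, |Patch 1∩Patch 2| = 30.
|Patch 1 △ Patch 2| = |Patch 1| + |Patch 2| − 2·|Patch 1∩Patch 2| = 44 + 114 − 60 = 98.00.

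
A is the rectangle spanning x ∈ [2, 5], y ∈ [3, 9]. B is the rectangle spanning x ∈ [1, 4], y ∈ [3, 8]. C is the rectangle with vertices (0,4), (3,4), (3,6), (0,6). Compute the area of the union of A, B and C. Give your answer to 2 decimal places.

By inclusion–exclusion:
Individual areas: |A| = 18, |B| = 15, |C| = 6.
|A∩B|: x∈[2,4], y∈[3,8] → 2·5 = 10.
|A∩C|: x∈[2,3], y∈[4,6] → 1·2 = 2.
|B∩C|: x∈[1,3], y∈[4,6] → 2·2 = 4.
|A∩B∩C| = 2.
|A ∪ B ∪ C| = 39 − 16 + 2 = 25.00.

25.00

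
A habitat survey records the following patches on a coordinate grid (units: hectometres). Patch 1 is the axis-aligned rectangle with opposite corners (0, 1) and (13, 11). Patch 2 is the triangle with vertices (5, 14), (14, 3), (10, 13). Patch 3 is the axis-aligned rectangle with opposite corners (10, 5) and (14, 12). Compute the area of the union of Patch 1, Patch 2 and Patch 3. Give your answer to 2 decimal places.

By inclusion–exclusion:
Individual areas: |Patch 1| = 130, |Patch 2| = 23, |Patch 3| = 28.
|Patch 1∩Patch 2| = 12.7429.
|Patch 1∩Patch 3|: x∈[10,13], y∈[5,11] → 3·6 = 18.
|Patch 2∩Patch 3| = 9.1859.
|Patch 1∩Patch 2∩Patch 3| = 8.5359.
|Patch 1 ∪ Patch 2 ∪ Patch 3| = 181 − 39.9288 + 8.5359 = 149.61.

149.61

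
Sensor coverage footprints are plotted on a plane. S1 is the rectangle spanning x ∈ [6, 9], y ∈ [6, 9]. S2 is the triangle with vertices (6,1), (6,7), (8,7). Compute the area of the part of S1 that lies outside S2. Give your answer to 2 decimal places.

|S1| = 9, |S1∩S2| = 1.8333.
|S1 ∖ S2| = |S1| − |S1∩S2| = 9 − 1.8333 = 7.17.

7.17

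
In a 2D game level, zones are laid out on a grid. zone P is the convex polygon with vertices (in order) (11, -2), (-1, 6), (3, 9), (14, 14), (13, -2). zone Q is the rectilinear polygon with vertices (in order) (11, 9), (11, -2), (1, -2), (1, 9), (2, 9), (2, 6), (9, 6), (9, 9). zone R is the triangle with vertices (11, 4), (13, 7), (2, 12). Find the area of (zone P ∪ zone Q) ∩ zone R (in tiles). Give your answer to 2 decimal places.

19.38

The region (zone P ∪ zone Q) ∩ zone R is the polygon with vertices (5.8,10.273), (13,7), (11,4), (4.571,9.714).
By the shoelace formula its area is 19.38.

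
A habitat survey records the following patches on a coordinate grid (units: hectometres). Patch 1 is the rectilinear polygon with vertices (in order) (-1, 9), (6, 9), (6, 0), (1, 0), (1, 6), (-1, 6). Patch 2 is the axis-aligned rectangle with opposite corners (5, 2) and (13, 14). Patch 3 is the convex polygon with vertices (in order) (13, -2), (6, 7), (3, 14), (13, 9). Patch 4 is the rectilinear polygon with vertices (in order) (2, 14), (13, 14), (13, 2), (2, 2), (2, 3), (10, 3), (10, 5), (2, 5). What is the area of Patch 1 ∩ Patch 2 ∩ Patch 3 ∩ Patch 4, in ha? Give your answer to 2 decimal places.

The intersection is the polygon with vertices (5.143,9), (6,9), (6,7).
By the shoelace formula its area is 0.86.

0.86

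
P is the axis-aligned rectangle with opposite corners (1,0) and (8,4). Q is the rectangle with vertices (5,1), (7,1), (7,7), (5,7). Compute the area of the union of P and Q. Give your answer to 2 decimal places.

By inclusion–exclusion:
Individual areas: |P| = 28, |Q| = 12.
|P∩Q|: x∈[5,7], y∈[1,4] → 2·3 = 6.
|P ∪ Q| = 40 − 6 = 34.00.

34.00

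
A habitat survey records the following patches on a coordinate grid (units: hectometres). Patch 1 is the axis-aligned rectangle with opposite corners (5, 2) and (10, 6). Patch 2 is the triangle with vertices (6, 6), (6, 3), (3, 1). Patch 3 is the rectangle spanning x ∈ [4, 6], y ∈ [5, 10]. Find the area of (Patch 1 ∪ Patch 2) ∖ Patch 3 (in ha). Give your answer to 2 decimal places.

|Patch 1 ∪ Patch 2| = 22.
|(Patch 1 ∪ Patch 2) ∩ Patch 3| = 1.
|(Patch 1 ∪ Patch 2) ∖ Patch 3| = 22 − 1 = 21.00.

21.00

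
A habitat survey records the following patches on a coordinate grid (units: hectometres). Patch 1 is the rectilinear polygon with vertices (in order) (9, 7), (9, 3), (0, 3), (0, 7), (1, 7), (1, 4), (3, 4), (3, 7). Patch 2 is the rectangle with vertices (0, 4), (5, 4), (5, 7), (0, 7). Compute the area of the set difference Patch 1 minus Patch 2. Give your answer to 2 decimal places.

21.00

|Patch 1| = 30, |Patch 1∩Patch 2| = 9.
|Patch 1 ∖ Patch 2| = |Patch 1| − |Patch 1∩Patch 2| = 30 − 9 = 21.00.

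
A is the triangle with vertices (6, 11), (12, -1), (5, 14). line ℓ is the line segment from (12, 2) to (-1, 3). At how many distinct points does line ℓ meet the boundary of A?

2

The segment meets the boundary at (10.44,2.12), (10.548,2.112).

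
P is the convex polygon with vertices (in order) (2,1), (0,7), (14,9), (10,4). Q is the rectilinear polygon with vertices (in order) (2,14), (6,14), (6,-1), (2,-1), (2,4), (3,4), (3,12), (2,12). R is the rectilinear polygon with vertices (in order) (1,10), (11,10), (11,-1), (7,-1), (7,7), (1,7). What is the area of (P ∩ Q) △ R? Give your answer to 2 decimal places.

78.07

|P ∩ Q| = 19.9286.
|(P ∩ Q) ∩ R| = 1.9286.
|(P ∩ Q) △ R| = 19.9286 + 62 − 3.8571 = 78.07.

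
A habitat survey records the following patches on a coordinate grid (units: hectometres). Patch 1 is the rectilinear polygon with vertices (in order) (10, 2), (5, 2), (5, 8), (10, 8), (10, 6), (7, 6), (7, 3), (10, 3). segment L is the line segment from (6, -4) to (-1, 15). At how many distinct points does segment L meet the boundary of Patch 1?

The segment lies entirely outside Patch 1 and never meets its boundary.

0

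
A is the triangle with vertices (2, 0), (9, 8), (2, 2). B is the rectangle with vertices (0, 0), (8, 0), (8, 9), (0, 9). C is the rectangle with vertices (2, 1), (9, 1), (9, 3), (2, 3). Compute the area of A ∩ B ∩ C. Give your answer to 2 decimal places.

2.92

The intersection is the polygon with vertices (2,2), (3.167,3), (4.625,3), (2.875,1), (2,1).
By the shoelace formula its area is 2.92.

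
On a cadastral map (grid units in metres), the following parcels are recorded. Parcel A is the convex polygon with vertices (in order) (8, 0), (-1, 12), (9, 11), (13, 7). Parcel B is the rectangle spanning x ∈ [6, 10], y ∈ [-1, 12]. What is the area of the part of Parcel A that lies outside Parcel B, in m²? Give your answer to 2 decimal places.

41.02

|Parcel A| = 79.5, |Parcel A∩Parcel B| = 38.4833.
|Parcel A ∖ Parcel B| = |Parcel A| − |Parcel A∩Parcel B| = 79.5 − 38.4833 = 41.02.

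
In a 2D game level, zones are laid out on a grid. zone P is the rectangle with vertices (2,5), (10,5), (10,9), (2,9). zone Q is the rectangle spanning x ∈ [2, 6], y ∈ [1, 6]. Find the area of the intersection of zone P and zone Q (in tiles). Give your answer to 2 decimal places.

4.00

|zone P∩zone Q|: x∈[2,6], y∈[5,6] → 4·1 = 4.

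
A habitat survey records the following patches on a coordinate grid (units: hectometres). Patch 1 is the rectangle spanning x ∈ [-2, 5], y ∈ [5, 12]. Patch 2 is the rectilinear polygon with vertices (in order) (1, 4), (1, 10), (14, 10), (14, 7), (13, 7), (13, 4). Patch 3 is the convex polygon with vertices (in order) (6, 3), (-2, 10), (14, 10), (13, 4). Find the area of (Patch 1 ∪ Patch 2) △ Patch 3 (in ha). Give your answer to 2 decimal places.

|Patch 1 ∪ Patch 2| = 104.
|(Patch 1 ∪ Patch 2) ∩ Patch 3| = 71.6786.
|(Patch 1 ∪ Patch 2) △ Patch 3| = 104 + 76.5 − 143.3571 = 37.14.

37.14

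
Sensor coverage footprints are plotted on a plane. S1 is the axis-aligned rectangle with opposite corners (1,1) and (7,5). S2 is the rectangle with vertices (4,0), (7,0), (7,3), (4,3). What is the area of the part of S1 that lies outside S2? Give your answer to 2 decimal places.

|S1∩S2|: x∈[4,7], y∈[1,3] → 3·2 = 6.
|S1| = 24.
|S1 ∖ S2| = |S1| − |S1∩S2| = 24 − 6 = 18.00.

18.00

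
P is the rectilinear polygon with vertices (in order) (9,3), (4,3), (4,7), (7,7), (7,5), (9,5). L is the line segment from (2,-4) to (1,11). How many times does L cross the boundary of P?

The segment lies entirely outside P and never meets its boundary.

0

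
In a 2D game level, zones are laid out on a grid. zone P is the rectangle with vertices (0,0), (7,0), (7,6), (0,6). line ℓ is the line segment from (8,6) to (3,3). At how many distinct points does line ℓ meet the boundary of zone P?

The segment meets the boundary at (7,5.4).

1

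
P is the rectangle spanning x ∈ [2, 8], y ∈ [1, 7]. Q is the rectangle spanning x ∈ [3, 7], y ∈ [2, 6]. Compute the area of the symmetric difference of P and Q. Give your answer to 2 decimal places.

20.00

|P∩Q|: x∈[3,7], y∈[2,6] → 4·4 = 16.
|P △ Q| = |P| + |Q| − 2·|P∩Q| = 36 + 16 − 32 = 20.00.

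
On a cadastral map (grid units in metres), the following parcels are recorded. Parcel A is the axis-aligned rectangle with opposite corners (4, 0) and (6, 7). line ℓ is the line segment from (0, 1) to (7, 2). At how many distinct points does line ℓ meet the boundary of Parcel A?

2

The segment meets the boundary at (6,1.857), (4,1.571).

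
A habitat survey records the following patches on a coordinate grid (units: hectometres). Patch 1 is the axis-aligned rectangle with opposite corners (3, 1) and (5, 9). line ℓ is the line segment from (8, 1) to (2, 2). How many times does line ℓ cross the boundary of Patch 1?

2

The segment meets the boundary at (3,1.833), (5,1.5).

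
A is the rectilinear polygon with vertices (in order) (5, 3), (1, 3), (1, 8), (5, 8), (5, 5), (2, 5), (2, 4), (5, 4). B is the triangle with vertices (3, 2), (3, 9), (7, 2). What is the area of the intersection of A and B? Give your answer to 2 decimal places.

6.21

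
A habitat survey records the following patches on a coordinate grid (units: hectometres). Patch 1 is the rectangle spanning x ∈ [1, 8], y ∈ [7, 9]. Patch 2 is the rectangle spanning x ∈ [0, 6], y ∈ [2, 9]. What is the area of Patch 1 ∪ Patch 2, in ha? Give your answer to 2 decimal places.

By inclusion–exclusion:
Individual areas: |Patch 1| = 14, |Patch 2| = 42.
|Patch 1∩Patch 2|: x∈[1,6], y∈[7,9] → 5·2 = 10.
|Patch 1 ∪ Patch 2| = 56 − 10 = 46.00.

46.00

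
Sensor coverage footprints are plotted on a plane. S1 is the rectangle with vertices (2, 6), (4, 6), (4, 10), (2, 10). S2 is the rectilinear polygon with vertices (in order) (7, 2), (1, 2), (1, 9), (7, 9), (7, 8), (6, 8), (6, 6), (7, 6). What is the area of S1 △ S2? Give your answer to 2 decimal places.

|S1| = 8, |S2| = 40, |S1∩S2| = 6.
|S1 △ S2| = |S1| + |S2| − 2·|S1∩S2| = 8 + 40 − 12 = 36.00.

36.00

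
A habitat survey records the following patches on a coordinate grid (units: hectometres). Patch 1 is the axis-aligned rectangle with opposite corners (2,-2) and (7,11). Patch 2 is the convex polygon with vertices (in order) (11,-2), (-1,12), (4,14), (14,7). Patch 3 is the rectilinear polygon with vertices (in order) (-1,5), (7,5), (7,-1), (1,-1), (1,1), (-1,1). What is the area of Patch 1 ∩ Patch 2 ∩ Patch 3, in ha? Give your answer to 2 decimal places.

The intersection is the polygon with vertices (7,2.667), (5,5), (7,5).
By the shoelace formula its area is 2.33.

2.33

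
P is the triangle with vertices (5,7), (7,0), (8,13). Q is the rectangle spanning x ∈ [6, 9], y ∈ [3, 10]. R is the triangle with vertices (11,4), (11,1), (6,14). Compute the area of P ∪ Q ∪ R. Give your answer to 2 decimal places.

32.54

By inclusion–exclusion:
Individual areas: |P| = 16.5, |Q| = 21, |R| = 7.5.
|P∩Q| = 10.2143.
|P∩R| = 0.527.
|Q∩R| = 1.7769.
|P∩Q∩R| = 0.0577.
|P ∪ Q ∪ R| = 45 − 12.5182 + 0.0577 = 32.54.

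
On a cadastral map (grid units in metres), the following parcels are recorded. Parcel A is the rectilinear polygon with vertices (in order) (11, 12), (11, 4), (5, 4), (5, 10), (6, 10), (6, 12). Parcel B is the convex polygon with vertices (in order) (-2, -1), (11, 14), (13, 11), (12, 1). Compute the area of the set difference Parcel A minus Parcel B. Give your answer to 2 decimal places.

|Parcel A| = 46, |Parcel A∩Parcel B| = 37.4974.
|Parcel A ∖ Parcel B| = |Parcel A| − |Parcel A∩Parcel B| = 46 − 37.4974 = 8.50.

8.50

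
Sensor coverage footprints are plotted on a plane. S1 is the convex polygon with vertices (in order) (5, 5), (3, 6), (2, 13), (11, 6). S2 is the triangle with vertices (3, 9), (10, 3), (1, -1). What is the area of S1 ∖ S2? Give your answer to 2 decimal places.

|S1| = 32, |S1∩S2| = 8.2122.
|S1 ∖ S2| = |S1| − |S1∩S2| = 32 − 8.2122 = 23.79.

23.79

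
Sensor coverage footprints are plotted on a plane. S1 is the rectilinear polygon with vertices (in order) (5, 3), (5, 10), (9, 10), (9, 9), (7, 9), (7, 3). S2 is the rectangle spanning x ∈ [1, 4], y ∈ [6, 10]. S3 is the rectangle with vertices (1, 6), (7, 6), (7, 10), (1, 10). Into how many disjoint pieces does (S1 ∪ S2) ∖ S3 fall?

(S1 ∪ S2) ∖ S3 splits into 2 disjoint pieces (area 6, area 2).

2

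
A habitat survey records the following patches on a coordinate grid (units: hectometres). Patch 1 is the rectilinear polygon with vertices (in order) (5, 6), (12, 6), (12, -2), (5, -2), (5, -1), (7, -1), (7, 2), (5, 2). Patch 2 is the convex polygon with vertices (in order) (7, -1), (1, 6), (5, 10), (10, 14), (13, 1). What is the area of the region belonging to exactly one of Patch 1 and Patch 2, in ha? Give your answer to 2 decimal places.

71.94

|Patch 1| = 50, |Patch 2| = 99.5, |Patch 1∩Patch 2| = 38.7821.
|Patch 1 △ Patch 2| = |Patch 1| + |Patch 2| − 2·|Patch 1∩Patch 2| = 50 + 99.5 − 77.5641 = 71.94.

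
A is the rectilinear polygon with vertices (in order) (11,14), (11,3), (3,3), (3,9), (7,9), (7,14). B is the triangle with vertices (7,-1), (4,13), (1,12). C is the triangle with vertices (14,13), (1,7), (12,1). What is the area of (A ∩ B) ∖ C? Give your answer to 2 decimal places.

3.41

|A ∩ B| = 9.9744.
|(A ∩ B) ∩ C| = 6.5627.
|(A ∩ B) ∖ C| = 9.9744 − 6.5627 = 3.41.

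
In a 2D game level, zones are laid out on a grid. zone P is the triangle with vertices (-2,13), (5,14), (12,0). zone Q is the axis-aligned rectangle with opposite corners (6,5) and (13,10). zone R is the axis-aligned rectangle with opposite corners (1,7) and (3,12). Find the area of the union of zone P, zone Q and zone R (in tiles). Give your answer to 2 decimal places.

By inclusion–exclusion:
Individual areas: |zone P| = 52.5, |zone Q| = 35, |zone R| = 10.
|zone P∩zone Q| = 11.0742.
|zone P∩zone R| = 5.4286.
|zone Q∩zone R| = 0 (no overlap).
|zone P∩zone Q∩zone R| = 0.
|zone P ∪ zone Q ∪ zone R| = 97.5 − 16.5027 + 0 = 81.00.

81.00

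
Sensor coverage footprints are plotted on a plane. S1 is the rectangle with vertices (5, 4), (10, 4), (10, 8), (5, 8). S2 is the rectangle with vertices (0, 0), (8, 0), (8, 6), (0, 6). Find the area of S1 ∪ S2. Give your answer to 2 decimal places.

By inclusion–exclusion:
Individual areas: |S1| = 20, |S2| = 48.
|S1∩S2|: x∈[5,8], y∈[4,6] → 3·2 = 6.
|S1 ∪ S2| = 68 − 6 = 62.00.

62.00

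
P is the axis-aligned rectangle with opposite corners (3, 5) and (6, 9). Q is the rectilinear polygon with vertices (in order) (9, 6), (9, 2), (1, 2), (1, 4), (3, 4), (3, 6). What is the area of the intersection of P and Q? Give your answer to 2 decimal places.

The intersection is the polygon with vertices (6,5), (3,5), (3,6), (6,6).
By the shoelace formula its area is 3.00.

3.00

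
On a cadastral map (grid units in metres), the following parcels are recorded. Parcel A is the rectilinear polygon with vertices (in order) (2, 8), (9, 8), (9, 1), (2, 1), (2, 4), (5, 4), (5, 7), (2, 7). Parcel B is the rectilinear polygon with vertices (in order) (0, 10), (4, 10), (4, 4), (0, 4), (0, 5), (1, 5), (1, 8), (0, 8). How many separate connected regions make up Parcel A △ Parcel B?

1

Parcel A △ Parcel B is a single connected region.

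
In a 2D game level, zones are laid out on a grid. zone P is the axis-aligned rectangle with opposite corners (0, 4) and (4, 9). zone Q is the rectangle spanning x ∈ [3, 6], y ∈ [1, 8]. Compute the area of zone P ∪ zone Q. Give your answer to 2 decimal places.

By inclusion–exclusion:
Individual areas: |zone P| = 20, |zone Q| = 21.
|zone P∩zone Q|: x∈[3,4], y∈[4,8] → 1·4 = 4.
|zone P ∪ zone Q| = 41 − 4 = 37.00.

37.00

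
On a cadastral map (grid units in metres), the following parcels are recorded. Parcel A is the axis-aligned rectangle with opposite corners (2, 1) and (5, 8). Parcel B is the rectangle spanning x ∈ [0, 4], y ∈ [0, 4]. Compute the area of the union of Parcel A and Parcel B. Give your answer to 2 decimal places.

By inclusion–exclusion:
Individual areas: |Parcel A| = 21, |Parcel B| = 16.
|Parcel A∩Parcel B|: x∈[2,4], y∈[1,4] → 2·3 = 6.
|Parcel A ∪ Parcel B| = 37 − 6 = 31.00.

31.00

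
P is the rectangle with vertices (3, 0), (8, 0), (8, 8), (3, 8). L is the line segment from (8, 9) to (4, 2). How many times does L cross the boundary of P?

1

The segment meets the boundary at (7.429,8).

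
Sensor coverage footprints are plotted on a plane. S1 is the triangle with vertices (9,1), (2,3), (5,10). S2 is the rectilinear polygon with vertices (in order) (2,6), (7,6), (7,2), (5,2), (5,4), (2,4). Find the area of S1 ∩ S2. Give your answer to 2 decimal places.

The intersection is the polygon with vertices (5,2.143), (5,4), (2.429,4), (3.286,6), (6.778,6), (7,5.5), (7,2), (5.5,2).
By the shoelace formula its area is 12.19.

12.19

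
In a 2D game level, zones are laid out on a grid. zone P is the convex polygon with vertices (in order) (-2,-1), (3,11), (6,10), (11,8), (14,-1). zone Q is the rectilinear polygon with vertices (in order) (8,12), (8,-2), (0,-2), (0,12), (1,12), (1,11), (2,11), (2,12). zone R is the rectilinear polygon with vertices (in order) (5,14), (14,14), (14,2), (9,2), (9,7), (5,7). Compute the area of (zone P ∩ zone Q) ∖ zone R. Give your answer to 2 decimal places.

72.53

|zone P ∩ zone Q| = 80.9.
|(zone P ∩ zone Q) ∩ zone R| = 8.3667.
|(zone P ∩ zone Q) ∖ zone R| = 80.9 − 8.3667 = 72.53.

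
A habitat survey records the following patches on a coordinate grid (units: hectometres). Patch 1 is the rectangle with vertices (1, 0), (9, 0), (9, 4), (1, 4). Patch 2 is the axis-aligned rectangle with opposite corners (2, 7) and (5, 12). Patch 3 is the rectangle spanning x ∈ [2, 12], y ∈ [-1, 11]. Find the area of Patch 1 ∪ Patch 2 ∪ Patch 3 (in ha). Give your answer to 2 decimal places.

127.00

By inclusion–exclusion:
Individual areas: |Patch 1| = 32, |Patch 2| = 15, |Patch 3| = 120.
|Patch 1∩Patch 2| = 0 (no overlap).
|Patch 1∩Patch 3|: x∈[2,9], y∈[0,4] → 7·4 = 28.
|Patch 2∩Patch 3|: x∈[2,5], y∈[7,11] → 3·4 = 12.
|Patch 1∩Patch 2∩Patch 3| = 0.
|Patch 1 ∪ Patch 2 ∪ Patch 3| = 167 − 40 + 0 = 127.00.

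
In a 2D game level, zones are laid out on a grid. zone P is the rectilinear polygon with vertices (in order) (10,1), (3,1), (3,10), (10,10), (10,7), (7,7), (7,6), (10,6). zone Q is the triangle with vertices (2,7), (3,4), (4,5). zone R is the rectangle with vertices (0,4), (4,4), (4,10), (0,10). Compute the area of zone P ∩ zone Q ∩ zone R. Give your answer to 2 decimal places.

1.00

The intersection is the polygon with vertices (4,5), (3,4), (3,6).
By the shoelace formula its area is 1.00.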